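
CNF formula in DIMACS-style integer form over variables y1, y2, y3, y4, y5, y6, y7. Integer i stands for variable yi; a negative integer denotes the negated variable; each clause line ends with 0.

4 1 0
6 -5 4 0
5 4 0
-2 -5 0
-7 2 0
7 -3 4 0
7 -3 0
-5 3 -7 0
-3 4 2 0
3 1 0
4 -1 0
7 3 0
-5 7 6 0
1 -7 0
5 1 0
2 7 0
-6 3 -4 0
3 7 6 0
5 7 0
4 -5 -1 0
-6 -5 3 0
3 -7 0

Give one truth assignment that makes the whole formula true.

y1 = 1, y2 = 1, y3 = 1, y4 = 1, y5 = 0, y6 = 1, y7 = 1

Check each clause:
  1. (y4 | y1) — y1 is true.
  2. (y4 | y6 | ~y5) — ~y5 is true.
  3. (y5 | y4) — y4 is true.
  4. (~y5 | ~y2) — ~y5 is true.
  5. (~y7 | y2) — y2 is true.
  6. (y4 | y7 | ~y3) — y4 is true.
  7. (~y3 | y7) — y7 is true.
  8. (~y7 | ~y5 | y3) — y3 is true.
  9. (y2 | ~y3 | y4) — y2 is true.
  10. (y3 | y1) — y1 is true.
  11. (y4 | ~y1) — y4 is true.
  12. (y3 | y7) — y3 is true.
  13. (y7 | ~y5 | y6) — ~y5 is true.
  14. (~y7 | y1) — y1 is true.
  15. (y5 | y1) — y1 is true.
  16. (y7 | y2) — y2 is true.
  17. (~y6 | ~y4 | y3) — y3 is true.
  18. (y6 | y7 | y3) — y3 is true.
  19. (y7 | y5) — y7 is true.
  20. (y4 | ~y1 | ~y5) — ~y5 is true.
  21. (~y6 | y3 | ~y5) — y3 is true.
  22. (~y7 | y3) — y3 is true.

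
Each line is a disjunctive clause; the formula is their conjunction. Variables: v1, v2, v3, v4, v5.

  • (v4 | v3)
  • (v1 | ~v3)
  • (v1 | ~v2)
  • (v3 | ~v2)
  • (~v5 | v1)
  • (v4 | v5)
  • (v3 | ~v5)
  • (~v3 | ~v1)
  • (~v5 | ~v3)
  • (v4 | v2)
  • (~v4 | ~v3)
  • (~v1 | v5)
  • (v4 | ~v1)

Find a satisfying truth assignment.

v1 = 0, v2 = 0, v3 = 0, v4 = 1, v5 = 0

Set v1 = False and propagate.
  then v3 is forced to False.
  then v4 is forced to True.
  then v2 is forced to False.
  then v5 is forced to False.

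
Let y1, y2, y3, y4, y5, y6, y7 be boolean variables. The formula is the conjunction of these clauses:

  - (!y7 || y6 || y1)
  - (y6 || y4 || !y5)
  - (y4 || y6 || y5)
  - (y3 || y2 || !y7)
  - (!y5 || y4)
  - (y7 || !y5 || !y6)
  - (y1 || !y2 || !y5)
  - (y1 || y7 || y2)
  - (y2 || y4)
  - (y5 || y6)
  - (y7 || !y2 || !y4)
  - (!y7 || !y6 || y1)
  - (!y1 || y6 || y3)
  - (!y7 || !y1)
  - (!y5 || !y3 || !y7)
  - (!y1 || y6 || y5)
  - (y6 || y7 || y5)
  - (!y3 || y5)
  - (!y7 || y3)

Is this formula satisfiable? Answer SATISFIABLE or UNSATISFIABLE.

SATISFIABLE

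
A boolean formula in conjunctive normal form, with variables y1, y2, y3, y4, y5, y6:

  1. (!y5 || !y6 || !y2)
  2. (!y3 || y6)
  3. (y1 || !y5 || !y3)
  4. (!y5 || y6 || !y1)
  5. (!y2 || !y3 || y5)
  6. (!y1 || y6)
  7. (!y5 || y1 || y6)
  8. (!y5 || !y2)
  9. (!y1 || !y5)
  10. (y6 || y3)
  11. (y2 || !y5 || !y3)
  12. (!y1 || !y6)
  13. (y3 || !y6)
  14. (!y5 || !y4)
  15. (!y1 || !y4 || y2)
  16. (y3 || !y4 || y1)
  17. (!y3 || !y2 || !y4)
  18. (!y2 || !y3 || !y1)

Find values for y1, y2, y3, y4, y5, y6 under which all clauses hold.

y1=0  y2=0  y3=1  y4=0  y5=0  y6=1

Pure literal: y4 appears only negated; assign y4 = False.
Try y1 = False.
Try y2 = False.
For the remaining variables, y3 = True, y5 = False, y6 = True works.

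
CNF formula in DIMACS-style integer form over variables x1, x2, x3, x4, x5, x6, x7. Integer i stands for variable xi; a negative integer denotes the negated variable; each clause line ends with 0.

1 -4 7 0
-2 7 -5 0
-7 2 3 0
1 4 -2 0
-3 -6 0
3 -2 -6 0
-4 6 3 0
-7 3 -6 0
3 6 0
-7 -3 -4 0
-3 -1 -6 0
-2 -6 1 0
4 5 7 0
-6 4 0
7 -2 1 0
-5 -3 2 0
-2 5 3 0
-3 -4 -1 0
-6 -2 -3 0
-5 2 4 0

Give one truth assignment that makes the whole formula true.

x1=1, x2=0, x3=0, x4=1, x5=1, x6=1, x7=0

Check each clause:
  1. (!x4 || x7 || x1) — x1 is true.
  2. (!x5 || !x2 || x7) — !x2 is true.
  3. (x2 || x3 || !x7) — !x7 is true.
  4. (x4 || x1 || !x2) — x1 is true.
  5. (!x3 || !x6) — !x3 is true.
  6. (x3 || !x2 || !x6) — !x2 is true.
  7. (!x4 || x6 || x3) — x6 is true.
  8. (x3 || !x7 || !x6) — !x7 is true.
  9. (x3 || x6) — x6 is true.
  10. (!x3 || !x4 || !x7) — !x7 is true.
  11. (!x1 || !x6 || !x3) — !x3 is true.
  12. (!x6 || !x2 || x1) — x1 is true.
  13. (x5 || x4 || x7) — x4 is true.
  14. (x4 || !x6) — x4 is true.
  15. (!x2 || x1 || x7) — x1 is true.
  16. (!x3 || x2 || !x5) — !x3 is true.
  17. (!x2 || x5 || x3) — x5 is true.
  18. (!x1 || !x4 || !x3) — !x3 is true.
  19. (!x2 || !x3 || !x6) — !x3 is true.
  20. (x4 || !x5 || x2) — x4 is true.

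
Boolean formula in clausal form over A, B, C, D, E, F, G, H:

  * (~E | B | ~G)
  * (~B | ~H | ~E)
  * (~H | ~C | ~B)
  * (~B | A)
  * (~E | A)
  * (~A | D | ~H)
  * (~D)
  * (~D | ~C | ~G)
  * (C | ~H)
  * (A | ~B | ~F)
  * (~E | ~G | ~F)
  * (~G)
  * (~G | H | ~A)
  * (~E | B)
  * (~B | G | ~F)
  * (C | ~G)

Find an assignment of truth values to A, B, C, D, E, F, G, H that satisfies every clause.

The clause (~D) is unit: D must be False.
Unit propagation: (~G) forces G = False.
E occurs only negated in the remaining clauses — set E = False.
H occurs only negated in the remaining clauses — set H = False.
Set A = True and propagate.
Try B = False.
C, F are now unconstrained; take C = True, F = True.
Every clause has at least one true literal under this assignment.

A=True, B=False, C=True, D=False, E=False, F=True, G=False, H=False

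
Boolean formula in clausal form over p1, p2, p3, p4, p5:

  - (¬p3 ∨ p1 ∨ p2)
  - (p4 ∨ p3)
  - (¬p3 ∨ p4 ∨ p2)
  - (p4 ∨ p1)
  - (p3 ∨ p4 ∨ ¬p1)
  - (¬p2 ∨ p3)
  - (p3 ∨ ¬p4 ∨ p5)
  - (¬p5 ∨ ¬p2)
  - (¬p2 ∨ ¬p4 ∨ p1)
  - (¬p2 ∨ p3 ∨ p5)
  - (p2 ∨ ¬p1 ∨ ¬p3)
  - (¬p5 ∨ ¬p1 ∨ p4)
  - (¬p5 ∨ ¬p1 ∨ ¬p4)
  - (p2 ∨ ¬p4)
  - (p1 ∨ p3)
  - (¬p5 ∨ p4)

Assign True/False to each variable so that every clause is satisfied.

p1=True, p2=True, p3=True, p4=False, p5=False

Check each clause:
  1. (p2 ∨ p1 ∨ ¬p3) — p1 is true.
  2. (p3 ∨ p4) — p3 is true.
  3. (p2 ∨ p4 ∨ ¬p3) — p2 is true.
  4. (p4 ∨ p1) — p1 is true.
  5. (p4 ∨ ¬p1 ∨ p3) — p3 is true.
  6. (¬p2 ∨ p3) — p3 is true.
  7. (p5 ∨ p3 ∨ ¬p4) — p3 is true.
  8. (¬p5 ∨ ¬p2) — ¬p5 is true.
  9. (¬p4 ∨ p1 ∨ ¬p2) — p1 is true.
  10. (p3 ∨ p5 ∨ ¬p2) — p3 is true.
  11. (p2 ∨ ¬p3 ∨ ¬p1) — p2 is true.
  12. (p4 ∨ ¬p1 ∨ ¬p5) — ¬p5 is true.
  13. (¬p5 ∨ ¬p1 ∨ ¬p4) — ¬p5 is true.
  14. (p2 ∨ ¬p4) — p2 is true.
  15. (p3 ∨ p1) — p1 is true.
  16. (p4 ∨ ¬p5) — ¬p5 is true.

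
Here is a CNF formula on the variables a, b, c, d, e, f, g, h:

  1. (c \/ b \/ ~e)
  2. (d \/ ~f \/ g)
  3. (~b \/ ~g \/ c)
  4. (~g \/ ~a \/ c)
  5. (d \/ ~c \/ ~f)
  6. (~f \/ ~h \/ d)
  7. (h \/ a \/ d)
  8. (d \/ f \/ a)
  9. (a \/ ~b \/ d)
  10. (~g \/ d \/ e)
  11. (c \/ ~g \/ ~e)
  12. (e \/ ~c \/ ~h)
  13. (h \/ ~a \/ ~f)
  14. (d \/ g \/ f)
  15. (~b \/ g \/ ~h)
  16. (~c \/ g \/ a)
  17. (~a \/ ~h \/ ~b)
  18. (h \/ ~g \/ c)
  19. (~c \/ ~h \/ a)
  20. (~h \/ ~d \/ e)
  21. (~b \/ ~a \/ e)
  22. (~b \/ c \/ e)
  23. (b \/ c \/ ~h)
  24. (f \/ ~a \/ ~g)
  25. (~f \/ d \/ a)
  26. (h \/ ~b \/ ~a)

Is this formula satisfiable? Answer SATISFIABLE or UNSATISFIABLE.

SATISFIABLE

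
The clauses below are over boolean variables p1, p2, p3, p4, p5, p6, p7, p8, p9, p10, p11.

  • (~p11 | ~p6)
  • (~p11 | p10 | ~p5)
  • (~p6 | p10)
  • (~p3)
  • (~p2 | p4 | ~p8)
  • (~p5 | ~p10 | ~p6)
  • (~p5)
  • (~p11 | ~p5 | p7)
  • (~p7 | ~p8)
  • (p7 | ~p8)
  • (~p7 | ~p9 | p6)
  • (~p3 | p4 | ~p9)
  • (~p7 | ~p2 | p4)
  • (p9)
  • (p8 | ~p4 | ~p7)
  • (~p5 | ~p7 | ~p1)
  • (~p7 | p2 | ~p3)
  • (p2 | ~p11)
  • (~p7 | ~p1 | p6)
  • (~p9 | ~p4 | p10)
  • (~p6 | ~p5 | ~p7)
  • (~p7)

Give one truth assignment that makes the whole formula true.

p1=T, p2=T, p3=F, p4=T, p5=F, p6=F, p7=F, p8=F, p9=T, p10=T, p11=F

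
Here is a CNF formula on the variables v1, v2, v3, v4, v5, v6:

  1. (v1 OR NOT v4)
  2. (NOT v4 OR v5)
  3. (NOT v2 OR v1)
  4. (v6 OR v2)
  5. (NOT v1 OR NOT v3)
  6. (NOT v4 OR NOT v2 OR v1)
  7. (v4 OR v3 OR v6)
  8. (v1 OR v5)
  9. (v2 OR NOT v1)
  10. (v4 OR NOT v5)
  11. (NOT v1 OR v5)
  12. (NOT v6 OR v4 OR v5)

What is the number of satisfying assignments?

2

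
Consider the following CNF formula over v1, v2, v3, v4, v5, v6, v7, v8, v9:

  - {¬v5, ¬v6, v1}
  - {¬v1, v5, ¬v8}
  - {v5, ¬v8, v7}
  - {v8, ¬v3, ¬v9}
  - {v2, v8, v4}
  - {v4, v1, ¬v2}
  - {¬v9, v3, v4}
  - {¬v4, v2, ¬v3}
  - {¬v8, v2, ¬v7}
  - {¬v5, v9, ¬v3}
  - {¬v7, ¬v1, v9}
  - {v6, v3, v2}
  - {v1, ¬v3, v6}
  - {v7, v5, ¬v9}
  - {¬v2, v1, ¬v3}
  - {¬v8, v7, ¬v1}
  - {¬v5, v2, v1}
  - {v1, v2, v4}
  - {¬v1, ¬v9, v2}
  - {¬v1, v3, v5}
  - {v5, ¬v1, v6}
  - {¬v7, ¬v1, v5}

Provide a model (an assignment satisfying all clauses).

v1=1, v2=1, v3=0, v4=0, v5=1, v6=1, v7=0, v8=0, v9=0

Set v1 = True and propagate.
Try v2 = True.
Branch on v3: take v3 = False.
  then v5 is forced to True.
The remaining clauses are satisfied by v4 = False, v6 = True, v7 = False, v8 = False, v9 = False.
Every clause has at least one true literal under this assignment.
Check each clause:
  1. {¬v6, v1, ¬v5} — v1 is true.
  2. {v5, ¬v1, ¬v8} — ¬v8 is true.
  3. {v5, ¬v8, v7} — ¬v8 is true.
  4. {¬v3, v8, ¬v9} — ¬v3 is true.
  5. {v4, v8, v2} — v2 is true.
  6. {v4, v1, ¬v2} — v1 is true.
  7. {v3, v4, ¬v9} — ¬v9 is true.
  8. {v2, ¬v3, ¬v4} — v2 is true.
  9. {¬v7, ¬v8, v2} — ¬v8 is true.
  10. {¬v5, v9, ¬v3} — ¬v3 is true.
  11. {¬v7, v9, ¬v1} — ¬v7 is true.
  12. {v6, v2, v3} — v2 is true.
  13. {v6, v1, ¬v3} — v1 is true.
  14. {v5, ¬v9, v7} — v5 is true.
  15. {¬v2, v1, ¬v3} — v1 is true.
  16. {v7, ¬v1, ¬v8} — ¬v8 is true.
  17. {v1, v2, ¬v5} — v1 is true.
  18. {v1, v4, v2} — v1 is true.
  19. {¬v1, ¬v9, v2} — v2 is true.
  20. {v5, ¬v1, v3} — v5 is true.
  21. {¬v1, v5, v6} — v5 is true.
  22. {¬v7, ¬v1, v5} — ¬v7 is true.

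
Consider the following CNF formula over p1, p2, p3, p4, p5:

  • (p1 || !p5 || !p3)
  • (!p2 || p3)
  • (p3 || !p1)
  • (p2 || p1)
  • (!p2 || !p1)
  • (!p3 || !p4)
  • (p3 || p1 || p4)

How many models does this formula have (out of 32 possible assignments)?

The models are:
  p1=0 p2=1 p3=1 p4=0 p5=0
  p1=1 p2=0 p3=1 p4=0 p5=0
  p1=1 p2=0 p3=1 p4=0 p5=1
That's 3 in total.

3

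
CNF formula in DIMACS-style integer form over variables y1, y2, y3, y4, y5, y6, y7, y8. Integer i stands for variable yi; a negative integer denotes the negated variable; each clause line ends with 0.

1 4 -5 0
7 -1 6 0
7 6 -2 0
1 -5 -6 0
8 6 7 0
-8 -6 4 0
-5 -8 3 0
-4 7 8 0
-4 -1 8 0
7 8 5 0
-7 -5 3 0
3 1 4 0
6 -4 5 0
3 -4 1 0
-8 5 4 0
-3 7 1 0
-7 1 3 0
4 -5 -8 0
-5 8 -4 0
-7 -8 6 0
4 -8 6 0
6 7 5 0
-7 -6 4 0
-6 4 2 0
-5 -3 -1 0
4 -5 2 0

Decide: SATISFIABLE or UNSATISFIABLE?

Set y1 = True and propagate.
Set y2 = False and propagate.
For the remaining variables, y3 = False, y4 = False, y5 = False, y6 = False, y7 = True, y8 = False works.
So y1 = True  y2 = False  y3 = False  y4 = False  y5 = False  y6 = False  y7 = True  y8 = False is a satisfying assignment.

SATISFIABLE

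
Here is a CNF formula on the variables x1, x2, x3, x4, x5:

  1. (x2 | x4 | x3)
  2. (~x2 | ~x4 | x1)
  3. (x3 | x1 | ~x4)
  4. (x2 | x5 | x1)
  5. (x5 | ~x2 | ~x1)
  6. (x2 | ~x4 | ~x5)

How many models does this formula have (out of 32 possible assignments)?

13

Case analysis on x2 and x1:
  x2=T, x1=T: remaining (x3,x4,x5) ∈ {(F,F,T); (F,T,T); (T,F,T); (T,T,T)} — 4.
  x2=T, x1=F: remaining (x3,x4,x5) ∈ {(F,F,F); (F,F,T); (T,F,F); (T,F,T)} — 4.
  x2=F, x1=T: remaining (x3,x4,x5) ∈ {(F,T,F); (T,F,F); (T,F,T); (T,T,F)} — 4.
  x2=F, x1=F: remaining (x3,x4,x5) ∈ {(T,F,T)} — 1.
Total: 4 + 4 + 4 + 1 = 13.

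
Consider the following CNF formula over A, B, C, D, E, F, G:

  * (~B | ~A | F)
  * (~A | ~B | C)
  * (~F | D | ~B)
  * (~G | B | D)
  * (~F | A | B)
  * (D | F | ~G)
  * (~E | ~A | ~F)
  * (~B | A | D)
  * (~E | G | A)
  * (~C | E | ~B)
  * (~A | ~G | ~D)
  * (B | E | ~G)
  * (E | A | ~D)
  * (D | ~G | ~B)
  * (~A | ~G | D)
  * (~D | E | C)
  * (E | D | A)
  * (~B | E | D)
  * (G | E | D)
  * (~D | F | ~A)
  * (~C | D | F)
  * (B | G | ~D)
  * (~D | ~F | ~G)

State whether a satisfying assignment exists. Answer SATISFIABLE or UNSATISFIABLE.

Branch on A: take A = False.
Try B = True.
  then D is forced to True.
  then E is forced to True.
  then G is forced to True.
  then F is forced to False.
C is now unconstrained; take C = True.
So A=0, B=1, C=1, D=1, E=1, F=0, G=1 is a satisfying assignment.

SATISFIABLE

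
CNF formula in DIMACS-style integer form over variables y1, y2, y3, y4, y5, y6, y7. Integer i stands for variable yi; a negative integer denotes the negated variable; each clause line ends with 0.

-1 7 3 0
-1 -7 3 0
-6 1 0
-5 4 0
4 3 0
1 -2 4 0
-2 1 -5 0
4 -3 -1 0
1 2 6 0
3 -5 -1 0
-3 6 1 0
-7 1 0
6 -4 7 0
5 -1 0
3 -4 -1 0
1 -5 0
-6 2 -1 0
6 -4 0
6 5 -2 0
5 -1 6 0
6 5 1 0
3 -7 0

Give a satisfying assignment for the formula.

y1=1, y2=1, y3=1, y4=1, y5=1, y6=1, y7=0

Branch on y1: take y1 = True.
  then y5 is forced to True.
  then y4 is forced to True.
  then y3 is forced to True.
  then y6 is forced to True.
  then y2 is forced to True.
y7 is now unconstrained; take y7 = False.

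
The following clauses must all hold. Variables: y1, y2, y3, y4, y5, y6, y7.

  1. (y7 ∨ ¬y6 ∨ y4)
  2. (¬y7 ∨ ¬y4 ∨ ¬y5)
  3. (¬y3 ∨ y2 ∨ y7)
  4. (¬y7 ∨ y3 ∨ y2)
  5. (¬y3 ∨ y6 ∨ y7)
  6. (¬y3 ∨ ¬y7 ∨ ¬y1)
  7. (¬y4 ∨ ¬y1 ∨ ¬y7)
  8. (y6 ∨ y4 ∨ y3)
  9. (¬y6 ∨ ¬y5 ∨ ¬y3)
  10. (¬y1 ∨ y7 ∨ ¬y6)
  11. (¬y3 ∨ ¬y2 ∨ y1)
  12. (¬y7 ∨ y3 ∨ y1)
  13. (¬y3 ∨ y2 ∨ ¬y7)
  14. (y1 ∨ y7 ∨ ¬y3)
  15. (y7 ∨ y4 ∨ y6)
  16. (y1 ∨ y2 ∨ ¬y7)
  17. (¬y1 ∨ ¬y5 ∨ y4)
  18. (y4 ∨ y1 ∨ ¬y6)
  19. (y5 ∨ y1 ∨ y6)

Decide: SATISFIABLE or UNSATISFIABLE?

Try y1 = False.
Try y2 = True.
  then y3 is forced to False.
  then y7 is forced to False.
Branch on y4: take y4 = True.
The remaining clauses are satisfied by y5 = True, y6 = False.
Every clause has at least one true literal under this assignment.
So y1=F  y2=T  y3=F  y4=T  y5=T  y6=F  y7=F is a satisfying assignment.

SATISFIABLE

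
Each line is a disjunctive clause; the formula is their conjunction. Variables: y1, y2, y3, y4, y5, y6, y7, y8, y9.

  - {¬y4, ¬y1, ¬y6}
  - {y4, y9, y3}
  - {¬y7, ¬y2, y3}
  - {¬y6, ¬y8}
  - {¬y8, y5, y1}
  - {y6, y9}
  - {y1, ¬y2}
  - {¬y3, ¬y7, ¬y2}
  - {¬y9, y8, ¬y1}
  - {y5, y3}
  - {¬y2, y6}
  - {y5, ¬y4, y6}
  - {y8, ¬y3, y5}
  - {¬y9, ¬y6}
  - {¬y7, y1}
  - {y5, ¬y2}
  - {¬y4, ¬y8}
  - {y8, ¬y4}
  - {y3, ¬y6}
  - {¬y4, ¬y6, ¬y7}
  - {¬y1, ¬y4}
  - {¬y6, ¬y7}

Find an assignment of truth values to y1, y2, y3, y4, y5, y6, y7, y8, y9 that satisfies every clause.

y2 occurs only negated in the remaining clauses — set y2 = False.
Set y1 = True and propagate.
  then y4 is forced to False.
For the remaining variables, y3 = True, y5 = False, y6 = False, y7 = True, y8 = True, y9 = True works.
Every clause has at least one true literal under this assignment.

y1 = True  y2 = False  y3 = True  y4 = False  y5 = False  y6 = False  y7 = True  y8 = True  y9 = True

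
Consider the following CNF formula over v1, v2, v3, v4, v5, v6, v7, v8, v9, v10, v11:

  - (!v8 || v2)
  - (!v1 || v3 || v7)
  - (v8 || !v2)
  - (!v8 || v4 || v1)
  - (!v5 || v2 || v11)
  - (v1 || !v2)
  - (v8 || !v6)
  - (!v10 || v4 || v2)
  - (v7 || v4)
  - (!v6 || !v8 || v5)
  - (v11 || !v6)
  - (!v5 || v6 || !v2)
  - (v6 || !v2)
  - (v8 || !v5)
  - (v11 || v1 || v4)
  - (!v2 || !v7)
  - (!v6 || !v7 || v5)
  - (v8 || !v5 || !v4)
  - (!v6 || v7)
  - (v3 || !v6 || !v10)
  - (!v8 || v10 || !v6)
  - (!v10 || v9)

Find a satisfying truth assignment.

v1=0, v2=0, v3=1, v4=0, v5=0, v6=0, v7=1, v8=0, v9=1, v10=0, v11=1

Check each clause:
  1. (v2 || !v8) — !v8 is true.
  2. (v3 || !v1 || v7) — v3 is true.
  3. (v8 || !v2) — !v2 is true.
  4. (v4 || v1 || !v8) — !v8 is true.
  5. (!v5 || v11 || v2) — v11 is true.
  6. (v1 || !v2) — !v2 is true.
  7. (v8 || !v6) — !v6 is true.
  8. (v2 || !v10 || v4) — !v10 is true.
  9. (v4 || v7) — v7 is true.
  10. (!v6 || !v8 || v5) — !v8 is true.
  11. (!v6 || v11) — !v6 is true.
  12. (!v5 || v6 || !v2) — !v5 is true.
  13. (v6 || !v2) — !v2 is true.
  14. (!v5 || v8) — !v5 is true.
  15. (v11 || v4 || v1) — v11 is true.
  16. (!v2 || !v7) — !v2 is true.
  17. (!v6 || v5 || !v7) — !v6 is true.
  18. (v8 || !v5 || !v4) — !v5 is true.
  19. (v7 || !v6) — !v6 is true.
  20. (v3 || !v10 || !v6) — !v6 is true.
  21. (!v6 || v10 || !v8) — !v8 is true.
  22. (v9 || !v10) — v9 is true.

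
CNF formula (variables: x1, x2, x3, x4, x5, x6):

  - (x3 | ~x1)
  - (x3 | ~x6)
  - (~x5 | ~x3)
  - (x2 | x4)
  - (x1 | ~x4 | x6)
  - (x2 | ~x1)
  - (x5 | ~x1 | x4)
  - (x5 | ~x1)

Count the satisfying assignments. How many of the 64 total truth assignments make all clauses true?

Satisfying assignments:
  x1=F x2=F x3=T x4=T x5=F x6=T
  x1=F x2=T x3=F x4=F x5=F x6=F
  x1=F x2=T x3=F x4=F x5=T x6=F
  x1=F x2=T x3=T x4=F x5=F x6=F
  x1=F x2=T x3=T x4=F x5=F x6=T
  x1=F x2=T x3=T x4=T x5=F x6=T
That's 6 in total.

6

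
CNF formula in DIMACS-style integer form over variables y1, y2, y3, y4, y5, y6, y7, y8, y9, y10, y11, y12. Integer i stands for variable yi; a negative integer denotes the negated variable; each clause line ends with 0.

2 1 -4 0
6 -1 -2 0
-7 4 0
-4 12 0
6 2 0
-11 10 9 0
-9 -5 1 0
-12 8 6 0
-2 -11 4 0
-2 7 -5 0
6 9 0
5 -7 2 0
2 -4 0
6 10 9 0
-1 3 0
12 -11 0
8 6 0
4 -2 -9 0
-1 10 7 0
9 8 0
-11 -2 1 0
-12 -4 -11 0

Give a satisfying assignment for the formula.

y1=False, y2=True, y3=False, y4=True, y5=False, y6=True, y7=False, y8=True, y9=False, y10=True, y11=False, y12=True

Pure literal: y6 appears only positively; assign y6 = True.
Pure literal: y8 appears only positively; assign y8 = True.
Branch on y1: take y1 = False.
Try y2 = True.
  then y11 is forced to False.
For the remaining variables, y3 = False, y4 = True, y5 = False, y7 = False, y9 = False, y10 = True, y12 = True works.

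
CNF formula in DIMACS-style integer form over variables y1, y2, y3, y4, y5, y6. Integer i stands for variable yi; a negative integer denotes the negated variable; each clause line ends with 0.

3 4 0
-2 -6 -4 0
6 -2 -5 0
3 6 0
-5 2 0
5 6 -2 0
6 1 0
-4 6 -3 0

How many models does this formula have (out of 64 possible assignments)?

11

Split on y6, then y2.
  y6=T, y2=T: remaining (y1,y3,y4,y5) ∈ {(F,T,F,F); (F,T,F,T); (T,T,F,F); (T,T,F,T)} — 4.
  y6=T, y2=F: y1 free; 3 ways for (y3,y4,y5) × 2^1 = 6.
  y6=F, y2=T: a clause becomes empty — 0.
  y6=F, y2=F: remaining (y1,y3,y4,y5) ∈ {(T,T,F,F)} — 1.
Total: 4 + 6 + 0 + 1 = 11.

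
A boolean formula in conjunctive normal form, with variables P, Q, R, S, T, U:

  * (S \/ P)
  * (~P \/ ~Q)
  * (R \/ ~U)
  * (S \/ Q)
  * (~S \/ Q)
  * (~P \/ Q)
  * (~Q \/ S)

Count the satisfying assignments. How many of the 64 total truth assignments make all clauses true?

6

The models are:
  P=F Q=T R=F S=T T=F U=F
  P=F Q=T R=F S=T T=T U=F
  P=F Q=T R=T S=T T=F U=F
  P=F Q=T R=T S=T T=F U=T
  P=F Q=T R=T S=T T=T U=F
  P=F Q=T R=T S=T T=T U=T
Count: 6.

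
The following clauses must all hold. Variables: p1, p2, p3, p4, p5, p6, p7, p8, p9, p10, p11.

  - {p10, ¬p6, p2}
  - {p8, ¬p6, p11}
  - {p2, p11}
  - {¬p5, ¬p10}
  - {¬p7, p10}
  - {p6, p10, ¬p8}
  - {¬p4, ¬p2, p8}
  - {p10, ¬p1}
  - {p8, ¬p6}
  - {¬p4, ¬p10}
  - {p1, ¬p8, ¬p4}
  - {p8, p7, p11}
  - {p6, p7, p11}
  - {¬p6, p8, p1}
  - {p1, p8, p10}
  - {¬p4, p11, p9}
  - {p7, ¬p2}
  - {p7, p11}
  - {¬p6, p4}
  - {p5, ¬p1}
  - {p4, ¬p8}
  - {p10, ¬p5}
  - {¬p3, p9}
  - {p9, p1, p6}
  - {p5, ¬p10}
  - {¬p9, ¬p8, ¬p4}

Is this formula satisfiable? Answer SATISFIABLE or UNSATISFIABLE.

UNSATISFIABLE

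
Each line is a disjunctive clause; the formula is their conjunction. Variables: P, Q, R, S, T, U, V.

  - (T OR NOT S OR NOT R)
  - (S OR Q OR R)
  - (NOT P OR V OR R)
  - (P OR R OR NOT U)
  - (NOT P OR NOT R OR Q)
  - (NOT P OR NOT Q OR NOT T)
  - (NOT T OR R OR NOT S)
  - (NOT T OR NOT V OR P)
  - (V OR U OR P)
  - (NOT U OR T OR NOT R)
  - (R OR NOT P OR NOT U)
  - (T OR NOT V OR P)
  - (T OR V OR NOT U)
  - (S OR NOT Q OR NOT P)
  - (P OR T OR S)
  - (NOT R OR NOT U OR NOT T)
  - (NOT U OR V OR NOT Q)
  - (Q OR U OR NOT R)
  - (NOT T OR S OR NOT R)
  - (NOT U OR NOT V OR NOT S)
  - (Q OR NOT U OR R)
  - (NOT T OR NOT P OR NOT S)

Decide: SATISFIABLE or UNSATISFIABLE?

SATISFIABLE

Set P = True and propagate.
Set Q = True and propagate.
  then T is forced to False.
  then S is forced to True.
  then R is forced to False.
  then V is forced to True.
  then U is forced to False.
So P=T, Q=T, R=F, S=T, T=F, U=F, V=T is a satisfying assignment.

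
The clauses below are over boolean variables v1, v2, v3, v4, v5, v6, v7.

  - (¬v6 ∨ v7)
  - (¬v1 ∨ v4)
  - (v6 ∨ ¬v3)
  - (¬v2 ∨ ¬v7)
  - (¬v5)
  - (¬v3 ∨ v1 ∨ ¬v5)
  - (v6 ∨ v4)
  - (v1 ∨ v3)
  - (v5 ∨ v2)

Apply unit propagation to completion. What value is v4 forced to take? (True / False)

(¬v5) is a unit clause: v5 = False.
(v5 ∨ v2): since v5 = False, the clause reduces to (v2). v2 = True.
(¬v2 ∨ ¬v7) with v2 = True leaves only ¬v7, so v7 = False.
In (v7 ∨ ¬v6), v7 is now false; ¬v6 must hold, so v6 = False.
In (v6 ∨ ¬v3), v6 is now false; ¬v3 must hold, so v3 = False.
(v6 ∨ v4) with v6 = False leaves only v4, so v4 = True.

True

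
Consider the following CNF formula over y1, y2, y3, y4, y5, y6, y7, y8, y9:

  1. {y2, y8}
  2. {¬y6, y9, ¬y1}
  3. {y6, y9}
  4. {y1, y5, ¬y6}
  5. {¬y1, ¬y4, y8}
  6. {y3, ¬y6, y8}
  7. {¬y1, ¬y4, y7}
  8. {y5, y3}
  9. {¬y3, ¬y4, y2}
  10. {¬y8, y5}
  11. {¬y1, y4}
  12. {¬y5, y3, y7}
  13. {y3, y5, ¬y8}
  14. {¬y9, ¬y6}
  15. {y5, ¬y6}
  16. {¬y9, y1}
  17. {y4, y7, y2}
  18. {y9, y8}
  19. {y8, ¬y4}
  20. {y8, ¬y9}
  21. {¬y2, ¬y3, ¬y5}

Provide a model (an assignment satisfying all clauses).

y7 occurs only positively in the remaining clauses — set y7 = True.
Branch on y1: take y1 = False.
  then y9 is forced to False.
  then y6 is forced to True.
  then y5 is forced to True.
  then y8 is forced to True.
Branch on y2: take y2 = False.
Try y3 = False.
y4 is now unconstrained; take y4 = True.

y1=False, y2=False, y3=False, y4=True, y5=True, y6=True, y7=True, y8=True, y9=False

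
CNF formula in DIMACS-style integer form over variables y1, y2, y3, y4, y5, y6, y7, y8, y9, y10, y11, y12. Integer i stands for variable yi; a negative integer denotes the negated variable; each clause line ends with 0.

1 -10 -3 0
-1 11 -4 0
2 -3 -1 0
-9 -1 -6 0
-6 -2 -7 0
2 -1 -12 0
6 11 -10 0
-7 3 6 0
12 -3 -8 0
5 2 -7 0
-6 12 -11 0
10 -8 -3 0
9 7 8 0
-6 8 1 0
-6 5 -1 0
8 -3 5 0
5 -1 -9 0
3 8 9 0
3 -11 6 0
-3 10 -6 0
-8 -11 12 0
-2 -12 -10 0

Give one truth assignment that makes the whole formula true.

y1=T, y2=T, y3=F, y4=F, y5=T, y6=F, y7=F, y8=T, y9=F, y10=F, y11=F, y12=F

y4 occurs only negated in the remaining clauses — set y4 = False.
Pure literal: y5 appears only positively; assign y5 = True.
Set y1 = True and propagate.
The remaining clauses are satisfied by y2 = True, y3 = False, y6 = False, y7 = False, y8 = True, y9 = False, y10 = False, y11 = False, y12 = False.
Every clause has at least one true literal under this assignment.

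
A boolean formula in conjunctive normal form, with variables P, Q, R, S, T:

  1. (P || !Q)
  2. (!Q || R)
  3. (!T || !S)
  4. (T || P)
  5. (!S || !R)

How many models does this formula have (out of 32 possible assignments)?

Split on P, then Q.
  P=T, Q=T: remaining (R,S,T) ∈ {(T,F,F); (T,F,T)} — 2.
  P=T, Q=F: 5 of the 8 assignments to (R,S,T) work.
  P=F, Q=T: a clause becomes empty — 0.
  P=F, Q=F: remaining (R,S,T) ∈ {(F,F,T); (T,F,T)} — 2.
Total: 2 + 5 + 0 + 2 = 9.

9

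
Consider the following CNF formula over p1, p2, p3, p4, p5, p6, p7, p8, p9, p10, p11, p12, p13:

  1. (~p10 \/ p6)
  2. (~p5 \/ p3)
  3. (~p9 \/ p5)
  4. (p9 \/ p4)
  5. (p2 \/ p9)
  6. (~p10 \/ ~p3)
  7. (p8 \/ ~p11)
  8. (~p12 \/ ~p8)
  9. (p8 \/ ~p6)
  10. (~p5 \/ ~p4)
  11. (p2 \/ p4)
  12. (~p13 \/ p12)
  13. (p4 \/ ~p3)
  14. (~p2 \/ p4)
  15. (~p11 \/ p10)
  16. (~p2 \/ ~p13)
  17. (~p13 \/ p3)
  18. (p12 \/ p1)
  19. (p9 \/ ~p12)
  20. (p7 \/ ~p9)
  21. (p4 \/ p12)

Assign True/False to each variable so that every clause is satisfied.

p1=T, p2=T, p3=T, p4=T, p5=F, p6=F, p7=T, p8=T, p9=F, p10=F, p11=F, p12=F, p13=F

p1 occurs only positively in the remaining clauses — set p1 = True.
Pure literal: p7 appears only positively; assign p7 = True.
Branch on p2: take p2 = True.
  then p4 is forced to True.
  then p5 is forced to False.
  then p9 is forced to False.
  then p13 is forced to False.
  then p12 is forced to False.
Branch on p3: take p3 = True.
  then p10 is forced to False.
  then p11 is forced to False.
Set p6 = False and propagate.
p8 is now unconstrained; take p8 = True.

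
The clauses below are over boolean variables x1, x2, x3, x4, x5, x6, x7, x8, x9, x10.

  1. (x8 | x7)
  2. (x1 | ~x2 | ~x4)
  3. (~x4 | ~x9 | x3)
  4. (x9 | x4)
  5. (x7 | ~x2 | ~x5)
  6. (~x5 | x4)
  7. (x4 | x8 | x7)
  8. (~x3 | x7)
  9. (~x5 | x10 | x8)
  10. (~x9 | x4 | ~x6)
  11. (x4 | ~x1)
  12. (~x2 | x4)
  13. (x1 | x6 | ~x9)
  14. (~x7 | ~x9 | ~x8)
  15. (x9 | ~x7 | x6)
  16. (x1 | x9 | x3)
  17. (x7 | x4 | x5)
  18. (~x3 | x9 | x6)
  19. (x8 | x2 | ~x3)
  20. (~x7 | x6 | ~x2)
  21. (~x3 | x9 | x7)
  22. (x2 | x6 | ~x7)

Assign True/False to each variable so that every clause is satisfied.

x1=T  x2=F  x3=F  x4=T  x5=F  x6=T  x7=T  x8=F  x9=F  x10=F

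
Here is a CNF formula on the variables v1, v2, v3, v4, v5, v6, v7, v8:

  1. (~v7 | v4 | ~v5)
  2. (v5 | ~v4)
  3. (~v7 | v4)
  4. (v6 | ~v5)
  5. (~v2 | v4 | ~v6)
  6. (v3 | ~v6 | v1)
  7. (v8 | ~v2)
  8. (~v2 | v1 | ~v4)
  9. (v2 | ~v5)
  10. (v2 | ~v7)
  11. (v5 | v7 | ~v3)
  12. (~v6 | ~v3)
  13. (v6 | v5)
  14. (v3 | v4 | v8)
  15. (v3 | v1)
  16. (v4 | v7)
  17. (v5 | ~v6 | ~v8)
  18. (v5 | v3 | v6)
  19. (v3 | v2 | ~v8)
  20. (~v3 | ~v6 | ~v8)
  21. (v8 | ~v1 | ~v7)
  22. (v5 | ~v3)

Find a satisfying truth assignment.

v1 = T, v2 = T, v3 = F, v4 = T, v5 = T, v6 = T, v7 = T, v8 = T

Check each clause:
  1. (~v5 | ~v7 | v4) — v4 is true.
  2. (v5 | ~v4) — v5 is true.
  3. (~v7 | v4) — v4 is true.
  4. (v6 | ~v5) — v6 is true.
  5. (~v2 | v4 | ~v6) — v4 is true.
  6. (v3 | ~v6 | v1) — v1 is true.
  7. (v8 | ~v2) — v8 is true.
  8. (~v4 | ~v2 | v1) — v1 is true.
  9. (~v5 | v2) — v2 is true.
  10. (v2 | ~v7) — v2 is true.
  11. (v7 | v5 | ~v3) — ~v3 is true.
  12. (~v6 | ~v3) — ~v3 is true.
  13. (v6 | v5) — v5 is true.
  14. (v8 | v4 | v3) — v8 is true.
  15. (v3 | v1) — v1 is true.
  16. (v4 | v7) — v4 is true.
  17. (~v8 | ~v6 | v5) — v5 is true.
  18. (v3 | v5 | v6) — v5 is true.
  19. (v3 | v2 | ~v8) — v2 is true.
  20. (~v3 | ~v6 | ~v8) — ~v3 is true.
  21. (~v1 | v8 | ~v7) — v8 is true.
  22. (~v3 | v5) — v5 is true.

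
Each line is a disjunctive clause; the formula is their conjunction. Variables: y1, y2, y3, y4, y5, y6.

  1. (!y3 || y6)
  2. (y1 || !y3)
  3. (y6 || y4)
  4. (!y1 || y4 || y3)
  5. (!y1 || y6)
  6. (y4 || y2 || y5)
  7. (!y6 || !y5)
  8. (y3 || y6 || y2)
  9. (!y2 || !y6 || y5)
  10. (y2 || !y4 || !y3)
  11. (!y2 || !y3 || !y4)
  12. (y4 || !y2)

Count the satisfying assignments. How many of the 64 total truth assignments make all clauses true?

The models are:
  y1=0 y2=0 y3=0 y4=1 y5=0 y6=1
  y1=0 y2=1 y3=0 y4=1 y5=0 y6=0
  y1=0 y2=1 y3=0 y4=1 y5=1 y6=0
  y1=1 y2=0 y3=0 y4=1 y5=0 y6=1
That's 4 in total.

4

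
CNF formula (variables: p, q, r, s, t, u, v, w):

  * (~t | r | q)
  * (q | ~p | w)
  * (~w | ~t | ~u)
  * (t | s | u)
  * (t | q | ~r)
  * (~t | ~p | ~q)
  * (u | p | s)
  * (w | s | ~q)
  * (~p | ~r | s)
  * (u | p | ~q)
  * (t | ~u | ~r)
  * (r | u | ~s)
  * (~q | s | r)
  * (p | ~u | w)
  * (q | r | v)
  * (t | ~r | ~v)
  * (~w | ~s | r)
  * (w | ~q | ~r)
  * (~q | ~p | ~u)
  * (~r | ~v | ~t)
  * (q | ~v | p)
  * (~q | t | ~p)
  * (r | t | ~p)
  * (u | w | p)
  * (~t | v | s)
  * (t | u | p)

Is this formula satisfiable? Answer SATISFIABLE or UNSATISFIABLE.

SATISFIABLE

Branch on p: take p = False.
For the remaining variables, q = False, r = True, s = True, t = True, u = False, v = False, w = True works.
So p=F, q=F, r=T, s=T, t=T, u=F, v=F, w=T is a satisfying assignment.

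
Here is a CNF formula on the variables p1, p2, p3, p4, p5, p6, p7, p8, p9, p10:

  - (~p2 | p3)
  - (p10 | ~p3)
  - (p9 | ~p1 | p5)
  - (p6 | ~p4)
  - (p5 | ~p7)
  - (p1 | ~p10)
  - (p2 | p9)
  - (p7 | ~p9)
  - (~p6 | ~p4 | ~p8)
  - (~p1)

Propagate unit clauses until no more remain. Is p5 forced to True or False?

True

(~p1) stands alone — p1 = False.
In (p1 | ~p10), p1 is now false; ~p10 must hold, so p10 = False.
(~p3 | p10) with p10 = False leaves only ~p3, so p3 = False.
(~p2 | p3) with p3 = False leaves only ~p2, so p2 = False.
From (p2 | p9) and p2 = False: p9 = True.
(p7 | ~p9): since p9 = True, the clause reduces to (p7). p7 = True.
From (p5 | ~p7) and p7 = True: p5 = True.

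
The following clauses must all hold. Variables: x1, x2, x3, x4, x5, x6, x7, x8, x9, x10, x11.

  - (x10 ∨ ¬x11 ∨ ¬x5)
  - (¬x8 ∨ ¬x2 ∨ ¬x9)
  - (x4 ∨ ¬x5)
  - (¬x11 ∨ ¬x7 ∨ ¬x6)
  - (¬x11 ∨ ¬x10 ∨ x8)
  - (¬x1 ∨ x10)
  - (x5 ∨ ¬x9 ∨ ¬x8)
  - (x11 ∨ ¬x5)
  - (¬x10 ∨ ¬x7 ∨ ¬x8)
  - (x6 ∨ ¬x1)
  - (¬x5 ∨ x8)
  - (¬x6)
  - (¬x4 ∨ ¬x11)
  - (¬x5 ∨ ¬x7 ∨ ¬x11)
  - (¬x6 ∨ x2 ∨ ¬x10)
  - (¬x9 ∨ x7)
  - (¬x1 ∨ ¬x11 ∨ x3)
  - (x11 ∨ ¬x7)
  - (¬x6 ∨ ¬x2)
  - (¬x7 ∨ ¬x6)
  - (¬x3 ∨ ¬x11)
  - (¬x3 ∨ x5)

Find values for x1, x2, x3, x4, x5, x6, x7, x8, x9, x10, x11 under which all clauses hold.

x1=0  x2=0  x3=0  x4=0  x5=0  x6=0  x7=0  x8=1  x9=0  x10=0  x11=1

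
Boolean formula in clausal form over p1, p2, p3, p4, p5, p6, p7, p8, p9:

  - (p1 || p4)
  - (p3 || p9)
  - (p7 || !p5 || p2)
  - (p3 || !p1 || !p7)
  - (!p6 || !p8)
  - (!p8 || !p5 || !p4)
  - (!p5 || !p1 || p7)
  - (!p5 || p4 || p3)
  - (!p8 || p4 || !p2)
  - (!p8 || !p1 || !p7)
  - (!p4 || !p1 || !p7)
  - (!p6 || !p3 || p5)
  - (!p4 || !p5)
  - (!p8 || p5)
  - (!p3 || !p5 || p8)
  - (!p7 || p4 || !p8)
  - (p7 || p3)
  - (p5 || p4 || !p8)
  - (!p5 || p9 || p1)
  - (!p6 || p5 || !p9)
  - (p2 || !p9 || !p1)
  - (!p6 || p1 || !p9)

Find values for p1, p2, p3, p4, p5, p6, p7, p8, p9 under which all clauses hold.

p1=T, p2=T, p3=T, p4=F, p5=F, p6=F, p7=F, p8=F, p9=F

Check each clause:
  1. (p4 || p1) — p1 is true.
  2. (p3 || p9) — p3 is true.
  3. (p2 || p7 || !p5) — p2 is true.
  4. (p3 || !p7 || !p1) — !p7 is true.
  5. (!p8 || !p6) — !p8 is true.
  6. (!p8 || !p4 || !p5) — !p8 is true.
  7. (!p1 || !p5 || p7) — !p5 is true.
  8. (!p5 || p3 || p4) — p3 is true.
  9. (p4 || !p2 || !p8) — !p8 is true.
  10. (!p7 || !p1 || !p8) — !p8 is true.
  11. (!p7 || !p1 || !p4) — !p7 is true.
  12. (!p6 || p5 || !p3) — !p6 is true.
  13. (!p5 || !p4) — !p5 is true.
  14. (!p8 || p5) — !p8 is true.
  15. (!p3 || !p5 || p8) — !p5 is true.
  16. (p4 || !p7 || !p8) — !p8 is true.
  17. (p7 || p3) — p3 is true.
  18. (!p8 || p5 || p4) — !p8 is true.
  19. (!p5 || p9 || p1) — !p5 is true.
  20. (!p6 || !p9 || p5) — !p6 is true.
  21. (!p9 || !p1 || p2) — p2 is true.
  22. (!p6 || !p9 || p1) — p1 is true.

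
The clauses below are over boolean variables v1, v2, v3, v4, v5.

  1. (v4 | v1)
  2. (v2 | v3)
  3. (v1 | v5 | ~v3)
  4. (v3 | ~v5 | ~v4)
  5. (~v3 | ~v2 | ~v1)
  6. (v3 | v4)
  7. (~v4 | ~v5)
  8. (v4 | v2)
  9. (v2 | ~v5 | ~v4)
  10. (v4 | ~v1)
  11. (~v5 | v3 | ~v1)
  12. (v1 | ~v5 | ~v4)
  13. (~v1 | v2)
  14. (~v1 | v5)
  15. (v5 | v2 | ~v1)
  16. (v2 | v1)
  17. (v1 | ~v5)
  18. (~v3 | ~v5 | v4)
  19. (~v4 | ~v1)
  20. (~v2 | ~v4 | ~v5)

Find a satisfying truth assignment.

v1 = False  v2 = True  v3 = False  v4 = True  v5 = False

Try v1 = False.
  then v4 is forced to True.
  then v5 is forced to False.
  then v3 is forced to False.
  then v2 is forced to True.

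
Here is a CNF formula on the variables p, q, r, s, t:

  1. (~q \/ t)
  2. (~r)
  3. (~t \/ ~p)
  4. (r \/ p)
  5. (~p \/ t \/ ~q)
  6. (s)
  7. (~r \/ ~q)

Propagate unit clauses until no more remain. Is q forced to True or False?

Unit clause (~r) sets r = False.
(p \/ r) with r = False leaves only p, so p = True.
In (~t \/ ~p), ~p is now false; ~t must hold, so t = False.
(t \/ ~q): since t = False, the clause reduces to (~q). q = False.

False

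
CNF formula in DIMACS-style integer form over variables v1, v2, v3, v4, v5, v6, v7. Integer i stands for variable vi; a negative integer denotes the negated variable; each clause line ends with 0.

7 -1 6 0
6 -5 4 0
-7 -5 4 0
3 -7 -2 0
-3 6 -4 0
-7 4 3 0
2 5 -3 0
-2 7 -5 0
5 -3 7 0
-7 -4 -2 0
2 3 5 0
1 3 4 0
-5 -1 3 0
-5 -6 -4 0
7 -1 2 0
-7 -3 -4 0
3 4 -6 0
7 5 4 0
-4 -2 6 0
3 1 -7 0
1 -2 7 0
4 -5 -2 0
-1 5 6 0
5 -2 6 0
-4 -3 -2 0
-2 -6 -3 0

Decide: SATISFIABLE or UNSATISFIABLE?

Try v1 = False.
Try v2 = False.
For the remaining variables, v3 = False, v4 = True, v5 = True, v6 = False, v7 = False works.
Every clause has at least one true literal under this assignment.
So v1 = False  v2 = False  v3 = False  v4 = True  v5 = True  v6 = False  v7 = False is a satisfying assignment.

SATISFIABLE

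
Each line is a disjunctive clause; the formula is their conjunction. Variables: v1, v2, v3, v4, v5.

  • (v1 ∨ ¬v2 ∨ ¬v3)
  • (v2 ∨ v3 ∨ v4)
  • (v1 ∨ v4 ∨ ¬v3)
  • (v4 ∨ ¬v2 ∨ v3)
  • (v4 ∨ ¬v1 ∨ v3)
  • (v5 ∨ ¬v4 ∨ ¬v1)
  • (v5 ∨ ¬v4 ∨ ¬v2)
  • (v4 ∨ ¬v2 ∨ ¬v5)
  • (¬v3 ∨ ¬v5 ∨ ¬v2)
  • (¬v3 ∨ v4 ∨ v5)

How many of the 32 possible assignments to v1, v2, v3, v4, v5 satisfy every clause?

Split on v4, then v3.
  v4=1, v3=1: remaining (v1,v2,v5) ∈ {(0,0,0); (0,0,1); (1,0,1)} — 3.
  v4=1, v3=0: 5 of the 8 assignments to (v1,v2,v5) work.
  v4=0, v3=1: remaining (v1,v2,v5) ∈ {(1,0,1)} — 1.
  v4=0, v3=0: a clause becomes empty — 0.
Total: 3 + 5 + 1 + 0 = 9.

9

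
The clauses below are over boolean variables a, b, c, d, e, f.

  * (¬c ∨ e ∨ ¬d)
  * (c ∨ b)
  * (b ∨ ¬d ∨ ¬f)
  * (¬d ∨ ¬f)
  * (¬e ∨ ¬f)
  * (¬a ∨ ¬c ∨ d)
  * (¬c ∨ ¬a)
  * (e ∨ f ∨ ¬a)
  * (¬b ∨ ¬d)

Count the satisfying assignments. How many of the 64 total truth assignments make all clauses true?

Split on d, then c.
  d=1, c=1: remaining (a,b,e,f) ∈ {(0,0,1,0)} — 1.
  d=1, c=0: a clause becomes empty — 0.
  d=0, c=1: b free; 3 ways for (a,e,f) × 2^1 = 6.
  d=0, c=0: 5 of the 16 assignments to (a,b,e,f) work.
Total: 1 + 0 + 6 + 5 = 12.

12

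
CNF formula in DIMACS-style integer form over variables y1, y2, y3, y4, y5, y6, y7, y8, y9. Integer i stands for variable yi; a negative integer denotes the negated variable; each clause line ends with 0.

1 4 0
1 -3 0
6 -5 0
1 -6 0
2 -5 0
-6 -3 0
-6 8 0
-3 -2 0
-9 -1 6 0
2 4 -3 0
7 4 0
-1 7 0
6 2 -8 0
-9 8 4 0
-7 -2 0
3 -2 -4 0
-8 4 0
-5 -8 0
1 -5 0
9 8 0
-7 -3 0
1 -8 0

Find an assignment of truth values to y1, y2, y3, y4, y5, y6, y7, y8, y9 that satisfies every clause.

y1 = True, y2 = False, y3 = False, y4 = True, y5 = False, y6 = True, y7 = True, y8 = True, y9 = True

Check each clause:
  1. (y4 || y1) — y1 is true.
  2. (!y3 || y1) — y1 is true.
  3. (y6 || !y5) — !y5 is true.
  4. (y1 || !y6) — y1 is true.
  5. (y2 || !y5) — !y5 is true.
  6. (!y6 || !y3) — !y3 is true.
  7. (y8 || !y6) — y8 is true.
  8. (!y2 || !y3) — !y3 is true.
  9. (!y9 || !y1 || y6) — y6 is true.
  10. (!y3 || y2 || y4) — y4 is true.
  11. (y4 || y7) — y4 is true.
  12. (y7 || !y1) — y7 is true.
  13. (!y8 || y6 || y2) — y6 is true.
  14. (!y9 || y8 || y4) — y8 is true.
  15. (!y7 || !y2) — !y2 is true.
  16. (!y2 || !y4 || y3) — !y2 is true.
  17. (!y8 || y4) — y4 is true.
  18. (!y8 || !y5) — !y5 is true.
  19. (y1 || !y5) — y1 is true.
  20. (y9 || y8) — y8 is true.
  21. (!y3 || !y7) — !y3 is true.
  22. (y1 || !y8) — y1 is true.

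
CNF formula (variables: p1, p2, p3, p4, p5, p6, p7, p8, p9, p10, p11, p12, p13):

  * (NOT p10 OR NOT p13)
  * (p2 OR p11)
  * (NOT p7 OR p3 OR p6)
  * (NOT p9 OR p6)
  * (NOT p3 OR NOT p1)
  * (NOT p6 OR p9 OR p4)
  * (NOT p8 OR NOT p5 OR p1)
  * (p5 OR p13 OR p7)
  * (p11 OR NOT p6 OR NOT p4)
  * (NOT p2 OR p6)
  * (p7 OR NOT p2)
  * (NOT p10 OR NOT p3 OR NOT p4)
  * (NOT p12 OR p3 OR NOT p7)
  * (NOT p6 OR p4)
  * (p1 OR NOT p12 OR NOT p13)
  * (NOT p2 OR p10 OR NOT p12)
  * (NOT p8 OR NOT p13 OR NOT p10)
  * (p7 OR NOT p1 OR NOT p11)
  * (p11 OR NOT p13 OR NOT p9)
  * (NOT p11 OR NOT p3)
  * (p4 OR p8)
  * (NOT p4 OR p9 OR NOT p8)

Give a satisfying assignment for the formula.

p1=F, p2=F, p3=F, p4=T, p5=T, p6=T, p7=F, p8=F, p9=T, p10=T, p11=T, p12=F, p13=F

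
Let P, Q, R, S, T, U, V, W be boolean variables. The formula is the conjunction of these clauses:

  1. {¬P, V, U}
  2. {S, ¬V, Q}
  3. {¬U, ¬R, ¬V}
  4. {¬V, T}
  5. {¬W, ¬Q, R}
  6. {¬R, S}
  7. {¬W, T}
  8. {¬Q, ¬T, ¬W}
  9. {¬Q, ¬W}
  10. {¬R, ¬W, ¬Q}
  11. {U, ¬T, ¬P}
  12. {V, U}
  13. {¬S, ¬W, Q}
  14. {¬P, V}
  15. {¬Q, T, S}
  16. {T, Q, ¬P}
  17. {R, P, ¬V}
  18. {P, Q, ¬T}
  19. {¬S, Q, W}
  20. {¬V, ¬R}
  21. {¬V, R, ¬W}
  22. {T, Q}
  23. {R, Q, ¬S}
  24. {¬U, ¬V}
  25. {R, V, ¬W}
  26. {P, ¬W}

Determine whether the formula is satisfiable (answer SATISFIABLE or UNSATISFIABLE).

Branch on P: take P = False.
  then W is forced to False.
For the remaining variables, Q = True, R = True, S = True, T = False, U = True, V = False works.
Every clause has at least one true literal under this assignment.
So P=0  Q=1  R=1  S=1  T=0  U=1  V=0  W=0 is a satisfying assignment.

SATISFIABLE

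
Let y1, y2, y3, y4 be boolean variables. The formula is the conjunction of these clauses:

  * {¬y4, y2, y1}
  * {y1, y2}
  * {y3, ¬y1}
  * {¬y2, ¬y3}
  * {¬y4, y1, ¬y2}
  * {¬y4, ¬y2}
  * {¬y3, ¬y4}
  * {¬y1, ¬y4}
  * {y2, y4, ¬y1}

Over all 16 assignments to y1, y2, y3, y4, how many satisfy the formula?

The models are:
  y1=0 y2=1 y3=0 y4=0
That's 1 in total.

1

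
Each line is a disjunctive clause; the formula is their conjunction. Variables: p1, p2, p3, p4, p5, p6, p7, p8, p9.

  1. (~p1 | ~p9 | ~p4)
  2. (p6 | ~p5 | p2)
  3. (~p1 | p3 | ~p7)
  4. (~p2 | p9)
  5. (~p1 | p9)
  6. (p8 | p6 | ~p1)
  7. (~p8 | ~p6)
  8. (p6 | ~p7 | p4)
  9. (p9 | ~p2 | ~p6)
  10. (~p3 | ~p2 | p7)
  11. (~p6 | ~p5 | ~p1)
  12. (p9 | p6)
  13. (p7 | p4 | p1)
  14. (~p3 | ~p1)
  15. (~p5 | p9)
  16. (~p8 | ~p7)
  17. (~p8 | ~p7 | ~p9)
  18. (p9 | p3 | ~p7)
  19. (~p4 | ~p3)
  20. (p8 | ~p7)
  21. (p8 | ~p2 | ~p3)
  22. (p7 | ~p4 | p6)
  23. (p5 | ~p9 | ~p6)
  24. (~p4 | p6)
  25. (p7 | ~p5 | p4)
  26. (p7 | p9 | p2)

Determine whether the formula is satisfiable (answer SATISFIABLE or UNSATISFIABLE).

Branch on p1: take p1 = True.
  then p9 is forced to True.
  then p4 is forced to False.
  then p3 is forced to False.
  then p7 is forced to False.
  then p5 is forced to False.
  then p6 is forced to False.
  then p8 is forced to True.
p2 is now unconstrained; take p2 = False.
So p1=1, p2=0, p3=0, p4=0, p5=0, p6=0, p7=0, p8=1, p9=1 is a satisfying assignment.

SATISFIABLE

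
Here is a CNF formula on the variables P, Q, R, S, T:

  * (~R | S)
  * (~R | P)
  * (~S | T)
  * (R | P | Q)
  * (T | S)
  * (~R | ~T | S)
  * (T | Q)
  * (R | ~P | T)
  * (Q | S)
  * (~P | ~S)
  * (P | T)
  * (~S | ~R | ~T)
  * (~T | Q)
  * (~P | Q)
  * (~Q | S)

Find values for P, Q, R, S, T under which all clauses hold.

Try P = False.
  then R is forced to False.
  then Q is forced to True.
  then T is forced to True.
  then S is forced to True.
Check each clause:
  1. (~R | S) — S is true.
  2. (~R | P) — ~R is true.
  3. (T | ~S) — T is true.
  4. (R | P | Q) — Q is true.
  5. (T | S) — S is true.
  6. (~R | S | ~T) — S is true.
  7. (Q | T) — Q is true.
  8. (R | ~P | T) — T is true.
  9. (S | Q) — Q is true.
  10. (~S | ~P) — ~P is true.
  11. (T | P) — T is true.
  12. (~S | ~T | ~R) — ~R is true.
  13. (Q | ~T) — Q is true.
  14. (~P | Q) — Q is true.
  15. (S | ~Q) — S is true.

P = 0, Q = 1, R = 0, S = 1, T = 1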